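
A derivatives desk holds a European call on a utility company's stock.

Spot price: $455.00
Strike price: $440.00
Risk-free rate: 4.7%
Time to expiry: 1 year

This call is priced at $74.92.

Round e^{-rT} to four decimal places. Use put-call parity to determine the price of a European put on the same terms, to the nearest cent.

exp(−rT) = exp(−0.047·1) = 0.9541
Put-call parity: C − P = S − K·e^(−rT) = 455 − 440·0.9541 = 455 − 419.8040 = 35.1960
P = C − (C − P) = 74.92 − (35.1960) = 39.7240

$39.72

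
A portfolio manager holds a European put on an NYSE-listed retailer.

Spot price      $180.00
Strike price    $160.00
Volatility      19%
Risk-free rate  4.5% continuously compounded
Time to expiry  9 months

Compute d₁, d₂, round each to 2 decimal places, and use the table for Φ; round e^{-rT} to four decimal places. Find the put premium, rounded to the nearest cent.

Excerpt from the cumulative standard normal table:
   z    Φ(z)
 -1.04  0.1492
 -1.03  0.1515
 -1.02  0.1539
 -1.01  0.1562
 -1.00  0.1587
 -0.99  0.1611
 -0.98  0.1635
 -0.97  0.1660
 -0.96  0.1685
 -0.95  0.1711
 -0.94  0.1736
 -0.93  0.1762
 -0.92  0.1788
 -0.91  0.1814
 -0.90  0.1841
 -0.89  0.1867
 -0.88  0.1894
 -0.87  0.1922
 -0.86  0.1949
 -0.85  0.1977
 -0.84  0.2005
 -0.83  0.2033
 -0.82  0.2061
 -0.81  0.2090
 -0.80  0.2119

σ√T = 0.19·√0.75 = 0.1645
d₁ = [ln(180/160) + (0.045 + ½·0.19²)·0.75] / (σ√T) = (0.1178 + 0.0473) / 0.1645 = 1.0032 which rounds to 1.00
d₂ = 1.0032 − 0.1645 = 0.8387 which rounds to 0.84
e^(−rT) = e^(−0.045·0.75) = 0.9668
N(−d₂) = N(-0.84) = 0.2005;  N(−d₁) = N(-1.00) = 0.1587
P = 160·0.9668·0.2005 − 180·0.1587 = 31.0149 − 28.5660 = 2.4489

$2.45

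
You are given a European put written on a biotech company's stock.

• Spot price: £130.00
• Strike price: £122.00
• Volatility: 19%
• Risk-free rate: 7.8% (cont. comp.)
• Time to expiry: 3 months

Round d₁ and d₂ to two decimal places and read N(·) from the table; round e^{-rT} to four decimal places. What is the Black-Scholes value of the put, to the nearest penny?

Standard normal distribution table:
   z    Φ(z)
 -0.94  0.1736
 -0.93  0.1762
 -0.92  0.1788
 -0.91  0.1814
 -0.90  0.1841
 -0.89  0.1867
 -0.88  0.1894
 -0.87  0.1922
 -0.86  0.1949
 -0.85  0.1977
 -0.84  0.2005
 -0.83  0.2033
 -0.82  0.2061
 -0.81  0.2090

£1.08

σ√T = 0.19 × 0.5000 = 0.0950
d₁ = [ln(130/122) + (0.078 + 0.19²/2)·0.25] / 0.0950 = [0.0635 + 0.0240] / 0.0950 = 0.9213 → 0.92
d₂ = d₁ − σ√T = 0.9213 − 0.0950 = 0.8263 → 0.83
exp(−rT) = exp(−0.078·0.25) = 0.9807
N(−d₂) = N(-0.83) = 0.2033;  N(−d₁) = N(-0.92) = 0.1788
P = 122·0.9807·0.2033 − 130·0.1788 = 24.3239 − 23.2440 = 1.0799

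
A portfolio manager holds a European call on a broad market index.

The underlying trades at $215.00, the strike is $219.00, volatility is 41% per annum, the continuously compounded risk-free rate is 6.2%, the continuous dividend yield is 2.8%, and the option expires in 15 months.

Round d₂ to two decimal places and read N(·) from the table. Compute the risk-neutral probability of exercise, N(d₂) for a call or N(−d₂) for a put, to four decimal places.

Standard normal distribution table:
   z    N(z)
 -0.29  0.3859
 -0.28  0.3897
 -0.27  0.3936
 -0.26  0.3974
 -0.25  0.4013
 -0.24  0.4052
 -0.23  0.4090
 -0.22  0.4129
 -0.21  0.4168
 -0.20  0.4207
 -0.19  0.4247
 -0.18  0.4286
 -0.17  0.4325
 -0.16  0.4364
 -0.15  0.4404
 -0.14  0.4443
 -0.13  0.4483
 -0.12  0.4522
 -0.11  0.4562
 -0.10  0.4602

T = 1.25;  σ√T = 0.4584
ln(S/K) + (r − q + σ²/2)T = ln(215/219) + (0.062 − 0.028 + 0.41²/2)·1.25 = -0.0184 + 0.1476 = 0.1291
d₁ = 0.1291 / 0.4584 = 0.2817 ≈ 0.28
d₂ = d₁ − σ√T = 0.2817 − 0.4584 = -0.1767 ≈ -0.18
Risk-neutral Pr[S_T > K] = N(d₂) = N(-0.18) = 0.4286

0.4286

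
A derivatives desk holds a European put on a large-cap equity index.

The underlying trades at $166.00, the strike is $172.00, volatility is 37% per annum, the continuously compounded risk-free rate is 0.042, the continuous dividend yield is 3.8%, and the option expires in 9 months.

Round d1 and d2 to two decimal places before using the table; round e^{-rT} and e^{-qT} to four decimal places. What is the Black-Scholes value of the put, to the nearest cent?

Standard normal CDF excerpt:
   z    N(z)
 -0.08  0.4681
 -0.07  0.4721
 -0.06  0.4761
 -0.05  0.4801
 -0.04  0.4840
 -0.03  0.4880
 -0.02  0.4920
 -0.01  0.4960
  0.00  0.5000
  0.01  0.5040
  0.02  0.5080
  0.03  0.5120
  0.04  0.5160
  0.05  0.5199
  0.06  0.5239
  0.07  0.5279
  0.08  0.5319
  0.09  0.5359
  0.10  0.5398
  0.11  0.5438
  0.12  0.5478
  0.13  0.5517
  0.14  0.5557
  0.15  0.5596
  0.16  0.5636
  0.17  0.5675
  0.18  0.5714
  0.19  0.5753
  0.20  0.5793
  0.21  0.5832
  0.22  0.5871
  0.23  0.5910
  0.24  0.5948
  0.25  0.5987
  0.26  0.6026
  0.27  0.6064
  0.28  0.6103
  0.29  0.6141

$23.62

σ√T = 0.37·√0.75 = 0.3204
ln(S/K) + (r − q + σ²/2)T = ln(166/172) + (0.042 − 0.038 + 0.37²/2)·0.75 = -0.0355 + 0.0543 = 0.0188
d₁ = 0.0188 / 0.3204 = 0.0588 which rounds to 0.06
d₂ = d₁ − σ√T = 0.0588 − 0.3204 = -0.2617 which rounds to -0.26
exp(−qT) = exp(−0.038·0.75) = 0.9719;  exp(−rT) = exp(−0.042·0.75) = 0.9690
P = 172·0.9690·N(0.26) − 166·0.9719·N(-0.06) = 172·0.9690·0.6026 − 166·0.9719·0.4761 = 100.4341 − 76.8118 = 23.6224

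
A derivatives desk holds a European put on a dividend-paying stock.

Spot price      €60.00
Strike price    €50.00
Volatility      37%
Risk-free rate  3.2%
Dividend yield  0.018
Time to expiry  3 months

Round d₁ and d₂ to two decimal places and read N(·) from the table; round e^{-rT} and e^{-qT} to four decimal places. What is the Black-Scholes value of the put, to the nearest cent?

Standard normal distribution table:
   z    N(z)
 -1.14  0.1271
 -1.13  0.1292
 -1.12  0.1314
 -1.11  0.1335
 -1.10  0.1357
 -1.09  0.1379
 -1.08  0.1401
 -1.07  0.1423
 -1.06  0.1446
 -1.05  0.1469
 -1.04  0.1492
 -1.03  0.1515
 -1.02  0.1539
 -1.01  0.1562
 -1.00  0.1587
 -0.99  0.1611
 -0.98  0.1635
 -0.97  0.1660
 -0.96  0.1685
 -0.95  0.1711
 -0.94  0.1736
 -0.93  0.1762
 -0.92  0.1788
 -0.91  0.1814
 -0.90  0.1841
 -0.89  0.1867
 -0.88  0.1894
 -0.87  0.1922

€0.89

σ√T = 0.37 × 0.5000 = 0.1850
d₁ = [ln(60/50) + (0.032 − 0.018 + 0.37²/2)·0.25] / 0.1850 = [0.1823 + 0.0206] / 0.1850 = 1.0969 ⇒ 1.10
d₂ = d₁ − σ√T = 1.0969 − 0.1850 = 0.9119 ⇒ 0.91
exp(−qT) = exp(−0.018·0.25) = 0.9955;  exp(−rT) = exp(−0.032·0.25) = 0.9920
P = 50·0.9920·N(-0.91) − 60·0.9955·N(-1.10) = 50·0.9920·0.1814 − 60·0.9955·0.1357 = 8.9974 − 8.1054 = 0.8921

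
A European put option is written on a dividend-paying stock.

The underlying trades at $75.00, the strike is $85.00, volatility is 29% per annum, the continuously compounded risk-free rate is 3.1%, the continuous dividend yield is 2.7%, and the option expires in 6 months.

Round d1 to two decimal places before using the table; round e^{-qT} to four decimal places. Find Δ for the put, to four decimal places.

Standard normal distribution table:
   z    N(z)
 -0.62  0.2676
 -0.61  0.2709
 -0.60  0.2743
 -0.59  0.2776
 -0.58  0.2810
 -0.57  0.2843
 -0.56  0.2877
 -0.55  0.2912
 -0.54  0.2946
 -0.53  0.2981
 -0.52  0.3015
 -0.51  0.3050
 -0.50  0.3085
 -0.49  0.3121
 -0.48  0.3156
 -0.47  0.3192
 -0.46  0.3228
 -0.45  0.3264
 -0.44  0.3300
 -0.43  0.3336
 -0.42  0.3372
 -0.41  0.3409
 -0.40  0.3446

-0.6822

σ√T = 0.29 × 0.7071 = 0.2051
d₁ = [ln(75/85) + (0.031 − 0.027 + 0.29²/2)·0.5] / 0.2051 = [-0.1252 + 0.0230] / 0.2051 = -0.4981 which rounds to -0.50
N(d₁) = N(-0.50) = 0.3085
Δ_put = exp(−qT)·(N(d₁) − 1) = 0.9866·(0.3085 − 1) = -0.6822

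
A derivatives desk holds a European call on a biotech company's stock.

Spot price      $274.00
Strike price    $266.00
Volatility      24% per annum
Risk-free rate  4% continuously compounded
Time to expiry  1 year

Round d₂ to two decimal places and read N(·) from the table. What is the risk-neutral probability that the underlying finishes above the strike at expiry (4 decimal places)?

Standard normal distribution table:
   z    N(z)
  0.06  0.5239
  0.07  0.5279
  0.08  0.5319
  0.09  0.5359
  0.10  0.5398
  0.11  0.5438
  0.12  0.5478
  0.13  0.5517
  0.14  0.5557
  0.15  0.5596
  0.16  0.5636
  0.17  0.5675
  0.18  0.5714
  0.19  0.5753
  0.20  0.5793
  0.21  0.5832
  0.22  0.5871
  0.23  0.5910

0.5675

σ√T = 0.24·√1 = 0.2400
d₁ = [ln(274/266) + (0.04 + 0.24²/2)·1] / 0.2400 = [0.0296 + 0.0688] / 0.2400 = 0.4101 ≈ 0.41
d₂ = d₁ − σ√T = 0.4101 − 0.2400 = 0.1701 ≈ 0.17
Risk-neutral Pr[S_T > K] = N(d₂) = N(0.17) = 0.5675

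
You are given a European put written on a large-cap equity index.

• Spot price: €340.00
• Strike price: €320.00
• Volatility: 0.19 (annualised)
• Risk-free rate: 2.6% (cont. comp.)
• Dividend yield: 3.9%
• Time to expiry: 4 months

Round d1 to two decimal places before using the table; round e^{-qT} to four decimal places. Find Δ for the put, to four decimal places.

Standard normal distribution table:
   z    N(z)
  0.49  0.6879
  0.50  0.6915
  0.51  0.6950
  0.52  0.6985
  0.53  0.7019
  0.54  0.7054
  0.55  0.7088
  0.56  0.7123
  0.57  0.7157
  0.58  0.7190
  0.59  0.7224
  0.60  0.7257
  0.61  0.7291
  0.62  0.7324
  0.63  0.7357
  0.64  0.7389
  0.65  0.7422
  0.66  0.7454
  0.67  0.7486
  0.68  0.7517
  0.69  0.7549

σ√T = 0.19·√0.3333 = 0.1097
ln(S/K) + (r − q + σ²/2)T = ln(340/320) + (0.026 − 0.039 + 0.19²/2)·0.3333 = 0.0606 + 0.0017 = 0.0623
d₁ = 0.0623 / 0.1097 = 0.5680 → 0.57
N(d₁) = N(0.57) = 0.7157
Δ_put = e^(−qT)·(N(d₁) − 1) = 0.9871·(0.7157 − 1) = -0.2806

-0.2806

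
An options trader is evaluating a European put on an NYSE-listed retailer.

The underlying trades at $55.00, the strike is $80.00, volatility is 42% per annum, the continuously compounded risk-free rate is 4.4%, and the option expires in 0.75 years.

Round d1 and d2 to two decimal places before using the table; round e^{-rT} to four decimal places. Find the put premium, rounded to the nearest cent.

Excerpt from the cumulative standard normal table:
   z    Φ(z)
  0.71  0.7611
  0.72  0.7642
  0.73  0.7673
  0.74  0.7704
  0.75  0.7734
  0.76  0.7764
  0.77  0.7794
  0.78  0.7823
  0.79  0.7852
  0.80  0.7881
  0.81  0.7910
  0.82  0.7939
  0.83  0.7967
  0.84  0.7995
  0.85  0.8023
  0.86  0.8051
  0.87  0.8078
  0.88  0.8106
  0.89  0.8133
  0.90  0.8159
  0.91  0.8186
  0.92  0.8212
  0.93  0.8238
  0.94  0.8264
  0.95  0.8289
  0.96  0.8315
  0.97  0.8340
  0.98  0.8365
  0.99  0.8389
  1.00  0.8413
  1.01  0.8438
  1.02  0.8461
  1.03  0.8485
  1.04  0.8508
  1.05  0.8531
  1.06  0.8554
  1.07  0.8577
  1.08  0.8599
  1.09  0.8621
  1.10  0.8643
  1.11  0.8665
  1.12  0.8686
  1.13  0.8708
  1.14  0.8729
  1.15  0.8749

$24.53

T = 0.75;  σ√T = 0.3637
ln(S/K) + (r + σ²/2)T = ln(55/80) + (0.044 + 0.42²/2)·0.75 = -0.3747 + 0.0991 = -0.2755
d₁ = -0.2755 / 0.3637 = -0.7575 which rounds to -0.76
d₂ = d₁ − σ√T = -0.7575 − 0.3637 = -1.1213 which rounds to -1.12
e^(−rT) = e^(−0.044·0.75) = 0.9675
N(−d₂) = N(1.12) = 0.8686;  N(−d₁) = N(0.76) = 0.7764
P = 80·0.9675·0.8686 − 55·0.7764 = 67.2296 − 42.7020 = 24.5276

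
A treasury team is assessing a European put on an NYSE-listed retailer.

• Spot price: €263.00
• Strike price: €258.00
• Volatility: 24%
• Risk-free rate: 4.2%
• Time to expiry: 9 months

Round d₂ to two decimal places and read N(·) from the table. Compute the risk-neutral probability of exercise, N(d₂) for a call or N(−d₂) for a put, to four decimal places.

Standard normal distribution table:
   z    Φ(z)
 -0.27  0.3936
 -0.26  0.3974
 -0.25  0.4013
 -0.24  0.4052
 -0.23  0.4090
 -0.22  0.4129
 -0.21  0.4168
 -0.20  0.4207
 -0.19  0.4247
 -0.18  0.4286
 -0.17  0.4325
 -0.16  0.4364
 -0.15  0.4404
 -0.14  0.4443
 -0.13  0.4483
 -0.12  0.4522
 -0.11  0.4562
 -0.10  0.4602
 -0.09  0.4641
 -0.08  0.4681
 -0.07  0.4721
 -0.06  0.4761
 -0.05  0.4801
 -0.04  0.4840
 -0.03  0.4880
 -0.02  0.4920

0.4443

T = 0.75;  σ√T = 0.2078
ln(S/K) + (r + σ²/2)T = ln(263/258) + (0.042 + 0.24²/2)·0.75 = 0.0192 + 0.0531 = 0.0723
d₁ = 0.0723 / 0.2078 = 0.3478 → 0.35
d₂ = d₁ − σ√T = 0.3478 − 0.2078 = 0.1400 → 0.14
Pr(exercise) under Q = N(−d₂) = N(-0.14) = 0.4443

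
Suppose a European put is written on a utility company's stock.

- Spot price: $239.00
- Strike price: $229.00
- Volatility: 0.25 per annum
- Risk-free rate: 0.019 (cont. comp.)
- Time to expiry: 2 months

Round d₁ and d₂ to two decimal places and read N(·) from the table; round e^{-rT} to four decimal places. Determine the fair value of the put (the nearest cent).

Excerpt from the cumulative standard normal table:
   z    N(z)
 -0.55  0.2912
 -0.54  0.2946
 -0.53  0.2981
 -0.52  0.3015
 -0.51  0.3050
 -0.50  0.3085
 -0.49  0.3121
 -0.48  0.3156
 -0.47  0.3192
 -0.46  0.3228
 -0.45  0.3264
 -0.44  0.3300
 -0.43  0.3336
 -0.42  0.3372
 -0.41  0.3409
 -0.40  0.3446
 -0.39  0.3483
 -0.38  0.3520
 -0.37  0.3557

$4.93

σ√T = 0.25 × 0.4082 = 0.1021
d₁ = [ln(239/229) + (0.019 + 0.25²/2)·0.1667] / 0.1021 = [0.0427 + 0.0084] / 0.1021 = 0.5008 → 0.50
d₂ = d₁ − σ√T = 0.5008 − 0.1021 = 0.3988 → 0.40
e^(−rT) = e^(−0.019·0.1667) = 0.9968
P = 229·0.9968·N(-0.40) − 239·N(-0.50) = 229·0.9968·0.3446 − 239·0.3085 = 78.6609 − 73.7315 = 4.9294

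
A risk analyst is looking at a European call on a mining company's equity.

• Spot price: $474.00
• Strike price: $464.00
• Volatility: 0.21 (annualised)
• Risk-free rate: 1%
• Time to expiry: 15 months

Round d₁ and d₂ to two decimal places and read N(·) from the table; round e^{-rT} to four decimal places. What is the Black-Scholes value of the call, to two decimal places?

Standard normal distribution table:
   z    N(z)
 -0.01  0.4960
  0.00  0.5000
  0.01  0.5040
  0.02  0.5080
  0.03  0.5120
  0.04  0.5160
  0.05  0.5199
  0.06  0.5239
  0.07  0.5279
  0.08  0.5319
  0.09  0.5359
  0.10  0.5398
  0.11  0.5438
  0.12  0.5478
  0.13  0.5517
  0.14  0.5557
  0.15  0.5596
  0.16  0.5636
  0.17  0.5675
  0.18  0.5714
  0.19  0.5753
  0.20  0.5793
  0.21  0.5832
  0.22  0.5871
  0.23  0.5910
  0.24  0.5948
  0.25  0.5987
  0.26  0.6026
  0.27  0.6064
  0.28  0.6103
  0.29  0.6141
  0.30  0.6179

σ√T = 0.21 × 1.1180 = 0.2348
d₁ = [ln(474/464) + (0.01 + 0.21²/2)·1.25] / 0.2348 = [0.0213 + 0.0401] / 0.2348 = 0.2615 ⇒ 0.26
d₂ = d₁ − σ√T = 0.2615 − 0.2348 = 0.0267 ⇒ 0.03
e^(−rT) = e^(−0.01·1.25) = 0.9876
N(d₁) = N(0.26) = 0.6026;  N(d₂) = N(0.03) = 0.5120
C = 474·0.6026 − 464·0.9876·0.5120 = 285.6324 − 234.6222 = 51.0102

$51.01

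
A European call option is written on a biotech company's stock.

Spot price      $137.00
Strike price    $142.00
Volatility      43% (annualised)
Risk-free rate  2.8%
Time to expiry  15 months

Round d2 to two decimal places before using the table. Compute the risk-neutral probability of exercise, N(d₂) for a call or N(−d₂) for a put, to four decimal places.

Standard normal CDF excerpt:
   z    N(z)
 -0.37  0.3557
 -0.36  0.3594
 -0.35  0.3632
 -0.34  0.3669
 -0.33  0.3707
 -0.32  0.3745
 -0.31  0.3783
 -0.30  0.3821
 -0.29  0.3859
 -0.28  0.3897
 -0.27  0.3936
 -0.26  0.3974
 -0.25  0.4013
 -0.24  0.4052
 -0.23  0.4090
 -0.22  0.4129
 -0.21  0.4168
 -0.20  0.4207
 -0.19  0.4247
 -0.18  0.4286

0.4052

σ√T = 0.43·√1.25 = 0.4808
d₁ = [ln(137/142) + (0.028 + 0.43²/2)·1.25] / 0.4808 = [-0.0358 + 0.1506] / 0.4808 = 0.2386 ⇒ 0.24
d₂ = d₁ − σ√T = 0.2386 − 0.4808 = -0.2421 ⇒ -0.24
Risk-neutral Pr[S_T > K] = N(d₂) = N(-0.24) = 0.4052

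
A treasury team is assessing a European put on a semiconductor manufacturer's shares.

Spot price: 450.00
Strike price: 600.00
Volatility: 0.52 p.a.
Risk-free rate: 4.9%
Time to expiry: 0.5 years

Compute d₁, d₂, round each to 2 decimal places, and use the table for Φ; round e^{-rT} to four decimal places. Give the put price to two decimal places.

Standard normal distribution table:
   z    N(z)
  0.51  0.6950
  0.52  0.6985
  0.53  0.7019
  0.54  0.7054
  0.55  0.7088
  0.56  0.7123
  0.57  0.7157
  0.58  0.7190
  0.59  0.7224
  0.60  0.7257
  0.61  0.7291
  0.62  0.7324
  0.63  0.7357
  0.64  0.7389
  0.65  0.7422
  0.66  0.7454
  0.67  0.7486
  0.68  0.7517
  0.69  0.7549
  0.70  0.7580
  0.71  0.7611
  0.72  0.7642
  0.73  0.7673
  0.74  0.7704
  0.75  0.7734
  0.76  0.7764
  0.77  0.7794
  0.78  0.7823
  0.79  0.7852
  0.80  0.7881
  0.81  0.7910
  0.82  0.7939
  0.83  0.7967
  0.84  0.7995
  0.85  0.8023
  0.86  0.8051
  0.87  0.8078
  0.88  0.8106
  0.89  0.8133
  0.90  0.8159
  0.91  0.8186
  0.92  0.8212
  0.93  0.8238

161.84

σ√T = 0.52 × 0.7071 = 0.3677
d₁ = [ln(450/600) + (0.049 + 0.52²/2)·0.5] / 0.3677 = [-0.2877 + 0.0921] / 0.3677 = -0.5319 ⇒ -0.53
d₂ = d₁ − σ√T = -0.5319 − 0.3677 = -0.8996 ⇒ -0.90
e^(−rT) = e^(−0.049·0.5) = 0.9758
P = 600·0.9758·N(0.90) − 450·N(0.53) = 600·0.9758·0.8159 − 450·0.7019 = 477.6931 − 315.8550 = 161.8381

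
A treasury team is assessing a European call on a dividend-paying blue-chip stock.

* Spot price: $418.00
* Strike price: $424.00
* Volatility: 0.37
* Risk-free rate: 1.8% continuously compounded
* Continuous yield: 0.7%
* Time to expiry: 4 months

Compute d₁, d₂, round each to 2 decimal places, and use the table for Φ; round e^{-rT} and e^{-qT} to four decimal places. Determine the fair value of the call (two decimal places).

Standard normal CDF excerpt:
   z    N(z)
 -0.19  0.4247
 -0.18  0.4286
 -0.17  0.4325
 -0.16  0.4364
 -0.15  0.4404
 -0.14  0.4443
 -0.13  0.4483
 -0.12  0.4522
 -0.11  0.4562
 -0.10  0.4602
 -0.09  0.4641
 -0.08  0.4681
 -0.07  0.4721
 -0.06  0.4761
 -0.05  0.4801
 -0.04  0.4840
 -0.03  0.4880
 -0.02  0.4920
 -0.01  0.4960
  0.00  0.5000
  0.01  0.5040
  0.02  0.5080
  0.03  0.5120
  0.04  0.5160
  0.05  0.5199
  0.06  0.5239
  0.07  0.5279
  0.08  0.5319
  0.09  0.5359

$34.56

σ√T = 0.37 × 0.5774 = 0.2136
d₁ = [ln(418/424) + (0.018 − 0.007 + ½·0.37²)·0.3333] / (σ√T) = (-0.0143 + 0.0265) / 0.2136 = 0.0573 ≈ 0.06
d₂ = 0.0573 − 0.2136 = -0.1564 ≈ -0.16
e^(−qT) = e^(−0.007·0.3333) = 0.9977;  e^(−rT) = e^(−0.018·0.3333) = 0.9940
C = 418·0.9977·N(0.06) − 424·0.9940·N(-0.16) = 418·0.9977·0.5239 − 424·0.9940·0.4364 = 218.4865 − 183.9234 = 34.5631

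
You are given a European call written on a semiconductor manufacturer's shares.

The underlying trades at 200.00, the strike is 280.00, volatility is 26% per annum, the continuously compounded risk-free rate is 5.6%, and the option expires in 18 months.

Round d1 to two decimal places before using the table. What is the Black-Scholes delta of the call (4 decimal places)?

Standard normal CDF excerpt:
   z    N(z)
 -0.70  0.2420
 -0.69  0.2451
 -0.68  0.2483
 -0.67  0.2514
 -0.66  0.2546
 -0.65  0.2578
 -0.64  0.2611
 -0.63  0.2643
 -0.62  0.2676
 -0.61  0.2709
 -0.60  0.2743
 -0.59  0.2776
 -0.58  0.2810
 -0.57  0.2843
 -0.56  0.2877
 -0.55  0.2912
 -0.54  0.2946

σ√T = 0.26 × 1.2247 = 0.3184
d₁ = [ln(200/280) + (0.056 + 0.26²/2)·1.5] / 0.3184 = [-0.3365 + 0.1347] / 0.3184 = -0.6336 → -0.63
N(d₁) = N(-0.63) = 0.2643
Δ_call = N(d₁) = 0.2643

0.2643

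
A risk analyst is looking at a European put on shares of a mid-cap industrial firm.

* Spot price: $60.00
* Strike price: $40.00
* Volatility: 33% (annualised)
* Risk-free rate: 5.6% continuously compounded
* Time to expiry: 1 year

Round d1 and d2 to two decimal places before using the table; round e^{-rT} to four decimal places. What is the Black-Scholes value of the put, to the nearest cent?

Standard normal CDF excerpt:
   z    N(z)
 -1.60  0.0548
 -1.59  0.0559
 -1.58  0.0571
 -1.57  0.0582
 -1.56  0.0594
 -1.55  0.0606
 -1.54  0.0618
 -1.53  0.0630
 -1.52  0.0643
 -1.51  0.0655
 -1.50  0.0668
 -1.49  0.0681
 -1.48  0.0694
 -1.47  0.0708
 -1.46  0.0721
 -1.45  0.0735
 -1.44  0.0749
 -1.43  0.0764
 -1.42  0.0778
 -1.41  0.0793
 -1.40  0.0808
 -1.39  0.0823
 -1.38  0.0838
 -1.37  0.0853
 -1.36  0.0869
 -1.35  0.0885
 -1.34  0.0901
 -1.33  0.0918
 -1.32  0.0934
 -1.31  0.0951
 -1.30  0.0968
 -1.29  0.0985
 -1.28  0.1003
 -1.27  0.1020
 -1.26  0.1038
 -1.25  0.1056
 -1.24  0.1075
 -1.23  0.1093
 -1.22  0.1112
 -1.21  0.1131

T = 1;  σ√T = 0.3300
d₁ = [ln(60/40) + (0.056 + 0.33²/2)·1] / 0.3300 = [0.4055 + 0.1105] / 0.3300 = 1.5634 ⇒ 1.56
d₂ = d₁ − σ√T = 1.5634 − 0.3300 = 1.2334 ⇒ 1.23
e^(−rT) = e^(−0.056·1) = 0.9455
P = 40·0.9455·N(-1.23) − 60·N(-1.56) = 40·0.9455·0.1093 − 60·0.0594 = 4.1337 − 3.5640 = 0.5697

$0.57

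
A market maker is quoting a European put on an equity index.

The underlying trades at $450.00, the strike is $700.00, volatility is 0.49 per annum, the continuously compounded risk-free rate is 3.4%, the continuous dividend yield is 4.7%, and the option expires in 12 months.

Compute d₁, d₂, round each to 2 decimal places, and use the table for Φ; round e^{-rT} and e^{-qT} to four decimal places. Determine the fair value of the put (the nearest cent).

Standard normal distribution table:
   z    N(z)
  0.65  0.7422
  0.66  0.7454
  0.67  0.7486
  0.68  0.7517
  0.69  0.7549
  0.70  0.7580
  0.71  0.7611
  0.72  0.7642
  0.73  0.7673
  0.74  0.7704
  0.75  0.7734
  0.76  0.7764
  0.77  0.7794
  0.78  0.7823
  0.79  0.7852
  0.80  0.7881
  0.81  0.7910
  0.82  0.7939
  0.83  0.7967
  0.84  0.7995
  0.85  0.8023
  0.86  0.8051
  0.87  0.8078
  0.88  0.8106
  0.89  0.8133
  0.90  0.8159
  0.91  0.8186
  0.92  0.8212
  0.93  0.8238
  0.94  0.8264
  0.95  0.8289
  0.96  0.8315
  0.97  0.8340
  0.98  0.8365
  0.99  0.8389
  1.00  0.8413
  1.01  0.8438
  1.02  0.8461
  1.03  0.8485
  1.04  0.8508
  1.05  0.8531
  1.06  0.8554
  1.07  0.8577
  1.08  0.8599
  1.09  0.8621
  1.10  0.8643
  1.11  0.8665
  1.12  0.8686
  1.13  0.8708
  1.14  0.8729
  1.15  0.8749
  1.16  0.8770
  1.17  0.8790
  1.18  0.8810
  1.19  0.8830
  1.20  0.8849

T = 1;  σ√T = 0.4900
d₁ = [ln(450/700) + (0.034 − 0.047 + 0.49²/2)·1] / 0.4900 = [-0.4418 + 0.1070] / 0.4900 = -0.6832 which rounds to -0.68
d₂ = d₁ − σ√T = -0.6832 − 0.4900 = -1.1732 which rounds to -1.17
e^(−qT) = e^(−0.047·1) = 0.9541;  e^(−rT) = e^(−0.034·1) = 0.9666
N(−d₂) = N(1.17) = 0.8790;  N(−d₁) = N(0.68) = 0.7517
P = 700·0.9666·0.8790 − 450·0.9541·0.7517 = 594.7490 − 322.7386 = 272.0103

$272.01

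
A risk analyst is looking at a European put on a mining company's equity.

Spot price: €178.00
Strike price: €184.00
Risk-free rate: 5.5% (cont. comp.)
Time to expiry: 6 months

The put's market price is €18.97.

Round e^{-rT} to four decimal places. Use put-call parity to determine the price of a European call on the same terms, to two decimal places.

exp(−rT) = exp(−0.055·0.5) = 0.9729
Put-call parity: C − P = S − K·e^(−rT) = 178 − 184·0.9729 = 178 − 179.0136 = -1.0136
C = P + (C − P) = 18.97 + (-1.0136) = 17.9564

€17.96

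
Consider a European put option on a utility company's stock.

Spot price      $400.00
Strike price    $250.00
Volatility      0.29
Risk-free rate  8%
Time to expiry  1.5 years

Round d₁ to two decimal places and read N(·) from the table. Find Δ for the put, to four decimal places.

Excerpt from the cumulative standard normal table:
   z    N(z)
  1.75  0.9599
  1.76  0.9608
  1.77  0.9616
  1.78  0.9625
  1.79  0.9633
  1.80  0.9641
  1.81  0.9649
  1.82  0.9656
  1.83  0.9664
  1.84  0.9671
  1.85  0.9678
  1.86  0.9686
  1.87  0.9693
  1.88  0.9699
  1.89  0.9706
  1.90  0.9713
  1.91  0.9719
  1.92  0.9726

σ√T = 0.29 × 1.2247 = 0.3552
d₁ = [ln(400/250) + (0.08 + 0.29²/2)·1.5] / 0.3552 = [0.4700 + 0.1831] / 0.3552 = 1.8387 → 1.84
N(d₁) = N(1.84) = 0.9671
Δ_put = N(d₁) − 1 = 0.9671 − 1 = -0.0329

-0.0329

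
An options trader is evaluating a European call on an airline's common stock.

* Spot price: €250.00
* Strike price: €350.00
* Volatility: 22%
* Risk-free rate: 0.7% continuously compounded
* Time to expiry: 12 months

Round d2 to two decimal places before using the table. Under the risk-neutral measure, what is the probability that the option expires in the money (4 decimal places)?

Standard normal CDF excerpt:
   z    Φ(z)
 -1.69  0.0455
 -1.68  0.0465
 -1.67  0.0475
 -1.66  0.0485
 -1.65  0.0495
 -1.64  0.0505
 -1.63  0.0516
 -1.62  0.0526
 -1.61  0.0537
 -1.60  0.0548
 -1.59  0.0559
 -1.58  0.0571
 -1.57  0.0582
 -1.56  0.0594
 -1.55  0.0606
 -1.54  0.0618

T = 1;  σ√T = 0.2200
d₁ = [ln(250/350) + (0.007 + 0.22²/2)·1] / 0.2200 = [-0.3365 + 0.0312] / 0.2200 = -1.3876 ⇒ -1.39
d₂ = d₁ − σ√T = -1.3876 − 0.2200 = -1.6076 ⇒ -1.61
Risk-neutral Pr[S_T > K] = N(d₂) = N(-1.61) = 0.0537

0.0537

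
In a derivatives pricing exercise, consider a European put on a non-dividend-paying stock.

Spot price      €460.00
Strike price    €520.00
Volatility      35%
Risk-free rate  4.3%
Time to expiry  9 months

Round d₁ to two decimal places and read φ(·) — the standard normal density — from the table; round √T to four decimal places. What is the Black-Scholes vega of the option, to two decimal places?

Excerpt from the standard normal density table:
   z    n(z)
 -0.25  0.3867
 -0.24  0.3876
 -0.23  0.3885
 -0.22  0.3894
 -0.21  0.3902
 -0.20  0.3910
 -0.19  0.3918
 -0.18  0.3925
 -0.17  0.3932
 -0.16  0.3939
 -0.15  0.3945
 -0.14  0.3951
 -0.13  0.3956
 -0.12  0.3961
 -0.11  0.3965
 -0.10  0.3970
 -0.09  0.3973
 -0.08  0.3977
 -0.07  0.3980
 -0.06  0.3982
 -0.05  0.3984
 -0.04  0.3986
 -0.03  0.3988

157.15

σ√T = 0.35 × 0.8660 = 0.3031
d₁ = [ln(460/520) + (0.043 + 0.35²/2)·0.75] / 0.3031 = [-0.1226 + 0.0782] / 0.3031 = -0.1465 → -0.15
√T = √0.75 = 0.8660
φ(d₁) = φ(-0.15) = 0.3945
vega = S·φ(d₁)·√T = 460·0.3945·0.8660 = 157.1530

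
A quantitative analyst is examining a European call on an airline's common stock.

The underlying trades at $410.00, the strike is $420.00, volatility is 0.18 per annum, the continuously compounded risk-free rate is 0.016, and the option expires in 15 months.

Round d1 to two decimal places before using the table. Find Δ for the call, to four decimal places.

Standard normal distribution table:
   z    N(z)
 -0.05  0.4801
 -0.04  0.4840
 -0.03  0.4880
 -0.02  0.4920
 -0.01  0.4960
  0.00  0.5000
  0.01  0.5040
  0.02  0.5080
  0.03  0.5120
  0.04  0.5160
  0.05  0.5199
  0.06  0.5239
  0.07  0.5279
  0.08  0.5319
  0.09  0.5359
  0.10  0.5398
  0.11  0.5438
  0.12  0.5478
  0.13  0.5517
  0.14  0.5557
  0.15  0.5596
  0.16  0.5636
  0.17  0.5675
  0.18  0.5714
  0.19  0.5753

0.5319

σ√T = 0.18·√1.25 = 0.2012
d₁ = [ln(410/420) + (0.016 + 0.18²/2)·1.25] / 0.2012 = [-0.0241 + 0.0403] / 0.2012 = 0.0803 which rounds to 0.08
N(d₁) = N(0.08) = 0.5319
Δ_call = N(d₁) = 0.5319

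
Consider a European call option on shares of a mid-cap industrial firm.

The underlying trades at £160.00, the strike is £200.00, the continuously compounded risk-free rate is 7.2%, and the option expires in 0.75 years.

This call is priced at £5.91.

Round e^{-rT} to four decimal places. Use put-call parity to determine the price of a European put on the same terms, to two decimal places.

£35.39

e^(−rT) = e^(−0.072·0.75) = 0.9474
Put-call parity: C − P = S − K·e^(−rT) = 160 − 200·0.9474 = 160 − 189.4800 = -29.4800
P = C − (C − P) = 5.91 − (-29.4800) = 35.3900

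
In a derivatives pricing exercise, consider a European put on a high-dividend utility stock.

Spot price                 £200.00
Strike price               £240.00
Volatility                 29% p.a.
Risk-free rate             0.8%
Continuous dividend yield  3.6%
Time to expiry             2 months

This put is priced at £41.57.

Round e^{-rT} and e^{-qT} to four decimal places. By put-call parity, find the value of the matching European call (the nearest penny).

£0.68

exp(−qT) = exp(−0.036·0.1667) = 0.9940;  exp(−rT) = exp(−0.008·0.1667) = 0.9987
Put-call parity: C − P = S·e^(−qT) − K·e^(−rT) = 200·0.9940 − 240·0.9987 = 198.8000 − 239.6880 = -40.8880
C = P + (C − P) = 41.57 + (-40.8880) = 0.6820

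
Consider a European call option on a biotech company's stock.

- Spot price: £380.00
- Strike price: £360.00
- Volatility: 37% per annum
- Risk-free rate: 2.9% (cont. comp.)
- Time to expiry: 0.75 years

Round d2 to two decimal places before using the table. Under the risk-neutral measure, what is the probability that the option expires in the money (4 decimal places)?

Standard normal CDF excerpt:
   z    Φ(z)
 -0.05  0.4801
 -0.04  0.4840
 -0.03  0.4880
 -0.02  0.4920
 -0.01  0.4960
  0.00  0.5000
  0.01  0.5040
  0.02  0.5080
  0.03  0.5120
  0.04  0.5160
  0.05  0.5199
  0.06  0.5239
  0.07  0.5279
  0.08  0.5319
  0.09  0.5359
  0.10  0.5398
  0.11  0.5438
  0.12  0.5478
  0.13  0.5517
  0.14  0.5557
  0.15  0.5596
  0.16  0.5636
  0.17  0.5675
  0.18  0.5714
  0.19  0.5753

0.5319

σ√T = 0.37 × 0.8660 = 0.3204
d₁ = [ln(380/360) + (0.029 + ½·0.37²)·0.75] / (σ√T) = (0.0541 + 0.0731) / 0.3204 = 0.3968 → 0.40
d₂ = 0.3968 − 0.3204 = 0.0764 → 0.08
Pr(exercise) under Q = N(d₂) = 0.5319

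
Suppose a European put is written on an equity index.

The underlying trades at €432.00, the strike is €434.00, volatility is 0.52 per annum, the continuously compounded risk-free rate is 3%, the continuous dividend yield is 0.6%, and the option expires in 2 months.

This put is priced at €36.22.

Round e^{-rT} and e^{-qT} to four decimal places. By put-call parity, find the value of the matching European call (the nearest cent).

€35.96

exp(−qT) = exp(−0.006·0.1667) = 0.9990;  exp(−rT) = exp(−0.03·0.1667) = 0.9950
Put-call parity: C − P = S·e^(−qT) − K·e^(−rT) = 432·0.9990 − 434·0.9950 = 431.5680 − 431.8300 = -0.2620
C = P + (C − P) = 36.22 + (-0.2620) = 35.9580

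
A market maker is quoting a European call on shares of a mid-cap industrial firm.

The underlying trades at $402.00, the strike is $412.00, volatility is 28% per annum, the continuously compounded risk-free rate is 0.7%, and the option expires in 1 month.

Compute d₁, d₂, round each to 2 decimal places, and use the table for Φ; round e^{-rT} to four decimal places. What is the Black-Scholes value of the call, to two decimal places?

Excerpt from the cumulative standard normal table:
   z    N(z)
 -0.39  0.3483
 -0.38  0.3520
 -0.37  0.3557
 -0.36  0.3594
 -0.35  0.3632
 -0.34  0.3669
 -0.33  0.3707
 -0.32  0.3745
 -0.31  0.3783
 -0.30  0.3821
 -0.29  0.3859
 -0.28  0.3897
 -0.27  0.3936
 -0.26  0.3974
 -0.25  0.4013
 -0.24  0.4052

$8.68

T = 0.08333;  σ√T = 0.0808
d₁ = [ln(402/412) + (0.007 + 0.28²/2)·0.08333] / 0.0808 = [-0.0246 + 0.0039] / 0.0808 = -0.2564 ⇒ -0.26
d₂ = d₁ − σ√T = -0.2564 − 0.0808 = -0.3372 ⇒ -0.34
e^(−rT) = e^(−0.007·0.08333) = 0.9994
N(d₁) = N(-0.26) = 0.3974;  N(d₂) = N(-0.34) = 0.3669
C = 402·0.3974 − 412·0.9994·0.3669 = 159.7548 − 151.0721 = 8.6827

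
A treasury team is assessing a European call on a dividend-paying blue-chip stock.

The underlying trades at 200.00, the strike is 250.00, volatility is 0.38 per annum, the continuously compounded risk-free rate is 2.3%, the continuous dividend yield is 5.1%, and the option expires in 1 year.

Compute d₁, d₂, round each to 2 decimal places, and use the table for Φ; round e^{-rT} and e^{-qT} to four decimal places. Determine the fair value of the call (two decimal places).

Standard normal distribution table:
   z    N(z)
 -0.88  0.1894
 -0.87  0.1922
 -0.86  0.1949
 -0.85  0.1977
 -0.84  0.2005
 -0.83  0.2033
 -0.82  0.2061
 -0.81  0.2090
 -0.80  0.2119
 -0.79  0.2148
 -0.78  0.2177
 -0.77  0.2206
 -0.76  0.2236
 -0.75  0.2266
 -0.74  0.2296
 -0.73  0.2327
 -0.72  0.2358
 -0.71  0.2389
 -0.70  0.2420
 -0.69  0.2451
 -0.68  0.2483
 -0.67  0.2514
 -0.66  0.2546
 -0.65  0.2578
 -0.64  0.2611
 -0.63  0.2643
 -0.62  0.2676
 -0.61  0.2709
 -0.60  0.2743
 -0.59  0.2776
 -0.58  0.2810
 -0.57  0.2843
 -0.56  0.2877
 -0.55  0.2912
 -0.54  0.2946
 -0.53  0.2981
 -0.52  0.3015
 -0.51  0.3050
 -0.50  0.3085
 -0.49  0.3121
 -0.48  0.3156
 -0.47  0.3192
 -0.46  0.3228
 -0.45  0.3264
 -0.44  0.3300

12.36

σ√T = 0.38·√1 = 0.3800
d₁ = [ln(200/250) + (0.023 − 0.051 + ½·0.38²)·1] / (σ√T) = (-0.2231 + 0.0442) / 0.3800 = -0.4709 which rounds to -0.47
d₂ = -0.4709 − 0.3800 = -0.8509 which rounds to -0.85
e^(−qT) = e^(−0.051·1) = 0.9503;  e^(−rT) = e^(−0.023·1) = 0.9773
N(d₁) = N(-0.47) = 0.3192;  N(d₂) = N(-0.85) = 0.1977
C = 200·0.9503·0.3192 − 250·0.9773·0.1977 = 60.6672 − 48.3031 = 12.3641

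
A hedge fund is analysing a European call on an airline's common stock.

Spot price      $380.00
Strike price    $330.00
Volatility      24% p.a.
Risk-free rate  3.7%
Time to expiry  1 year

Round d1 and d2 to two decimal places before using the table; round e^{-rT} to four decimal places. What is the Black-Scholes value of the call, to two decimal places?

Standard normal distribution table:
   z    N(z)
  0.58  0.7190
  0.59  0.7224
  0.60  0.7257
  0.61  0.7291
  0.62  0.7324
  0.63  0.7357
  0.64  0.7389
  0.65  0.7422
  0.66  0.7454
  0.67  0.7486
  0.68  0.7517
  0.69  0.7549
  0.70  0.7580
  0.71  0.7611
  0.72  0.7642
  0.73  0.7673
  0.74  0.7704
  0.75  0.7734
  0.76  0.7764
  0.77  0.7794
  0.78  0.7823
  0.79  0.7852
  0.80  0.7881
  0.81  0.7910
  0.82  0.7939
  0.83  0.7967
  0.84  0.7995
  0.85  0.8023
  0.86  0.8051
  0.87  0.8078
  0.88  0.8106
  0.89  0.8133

$73.02

σ√T = 0.24 × 1.0000 = 0.2400
d₁ = [ln(380/330) + (0.037 + ½·0.24²)·1] / (σ√T) = (0.1411 + 0.0658) / 0.2400 = 0.8620 ≈ 0.86
d₂ = 0.8620 − 0.2400 = 0.6220 ≈ 0.62
e^(−rT) = e^(−0.037·1) = 0.9637
N(d₁) = N(0.86) = 0.8051;  N(d₂) = N(0.62) = 0.7324
C = 380·0.8051 − 330·0.9637·0.7324 = 305.9380 − 232.9186 = 73.0194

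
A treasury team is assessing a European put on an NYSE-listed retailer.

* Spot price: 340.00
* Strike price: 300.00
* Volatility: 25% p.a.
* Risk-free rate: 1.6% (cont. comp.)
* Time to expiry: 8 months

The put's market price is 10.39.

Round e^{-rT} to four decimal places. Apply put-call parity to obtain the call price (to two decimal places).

53.57

e^(−rT) = e^(−0.016·0.6667) = 0.9894
Put-call parity: C − P = S − K·e^(−rT) = 340 − 300·0.9894 = 340 − 296.8200 = 43.1800
C = P + (C − P) = 10.39 + (43.1800) = 53.5700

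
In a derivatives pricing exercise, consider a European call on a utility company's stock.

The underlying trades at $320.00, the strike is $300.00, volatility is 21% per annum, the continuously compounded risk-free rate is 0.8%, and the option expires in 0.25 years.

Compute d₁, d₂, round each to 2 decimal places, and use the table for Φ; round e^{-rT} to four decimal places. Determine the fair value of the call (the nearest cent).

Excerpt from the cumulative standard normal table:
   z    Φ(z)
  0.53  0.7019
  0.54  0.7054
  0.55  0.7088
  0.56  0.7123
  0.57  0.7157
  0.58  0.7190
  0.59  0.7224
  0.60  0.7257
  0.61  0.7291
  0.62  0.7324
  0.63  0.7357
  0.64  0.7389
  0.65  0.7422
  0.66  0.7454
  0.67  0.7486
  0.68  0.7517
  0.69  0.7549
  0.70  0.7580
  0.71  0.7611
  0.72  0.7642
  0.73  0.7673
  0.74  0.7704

σ√T = 0.21 × 0.5000 = 0.1050
d₁ = [ln(320/300) + (0.008 + 0.21²/2)·0.25] / 0.1050 = [0.0645 + 0.0075] / 0.1050 = 0.6862 which rounds to 0.69
d₂ = d₁ − σ√T = 0.6862 − 0.1050 = 0.5812 which rounds to 0.58
e^(−rT) = e^(−0.008·0.25) = 0.9980
N(d₁) = N(0.69) = 0.7549;  N(d₂) = N(0.58) = 0.7190
C = 320·0.7549 − 300·0.9980·0.7190 = 241.5680 − 215.2686 = 26.2994

$26.30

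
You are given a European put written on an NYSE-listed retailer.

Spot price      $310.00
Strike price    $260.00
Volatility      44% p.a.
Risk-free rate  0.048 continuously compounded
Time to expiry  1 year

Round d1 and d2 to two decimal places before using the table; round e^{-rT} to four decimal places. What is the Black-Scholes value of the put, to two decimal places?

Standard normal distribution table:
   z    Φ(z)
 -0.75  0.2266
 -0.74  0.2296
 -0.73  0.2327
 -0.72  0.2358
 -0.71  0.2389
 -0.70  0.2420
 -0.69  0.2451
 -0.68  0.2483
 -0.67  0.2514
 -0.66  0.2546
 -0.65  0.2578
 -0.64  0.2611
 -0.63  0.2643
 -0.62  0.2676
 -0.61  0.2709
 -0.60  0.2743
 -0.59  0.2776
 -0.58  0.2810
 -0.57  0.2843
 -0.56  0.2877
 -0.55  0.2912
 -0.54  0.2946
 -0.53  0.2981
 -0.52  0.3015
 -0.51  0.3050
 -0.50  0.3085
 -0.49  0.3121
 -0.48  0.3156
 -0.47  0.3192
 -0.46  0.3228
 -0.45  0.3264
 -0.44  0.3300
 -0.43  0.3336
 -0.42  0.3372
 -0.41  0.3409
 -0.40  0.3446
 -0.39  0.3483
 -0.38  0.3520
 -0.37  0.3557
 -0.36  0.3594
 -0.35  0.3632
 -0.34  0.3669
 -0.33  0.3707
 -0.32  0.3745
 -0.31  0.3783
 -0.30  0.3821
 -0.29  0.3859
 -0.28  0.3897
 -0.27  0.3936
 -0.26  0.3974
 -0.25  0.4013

σ√T = 0.44 × 1.0000 = 0.4400
d₁ = [ln(310/260) + (0.048 + ½·0.44²)·1] / (σ√T) = (0.1759 + 0.1448) / 0.4400 = 0.7288 ⇒ 0.73
d₂ = 0.7288 − 0.4400 = 0.2888 ⇒ 0.29
e^(−rT) = e^(−0.048·1) = 0.9531
N(−d₂) = N(-0.29) = 0.3859;  N(−d₁) = N(-0.73) = 0.2327
P = 260·0.9531·0.3859 − 310·0.2327 = 95.6283 − 72.1370 = 23.4913

$23.49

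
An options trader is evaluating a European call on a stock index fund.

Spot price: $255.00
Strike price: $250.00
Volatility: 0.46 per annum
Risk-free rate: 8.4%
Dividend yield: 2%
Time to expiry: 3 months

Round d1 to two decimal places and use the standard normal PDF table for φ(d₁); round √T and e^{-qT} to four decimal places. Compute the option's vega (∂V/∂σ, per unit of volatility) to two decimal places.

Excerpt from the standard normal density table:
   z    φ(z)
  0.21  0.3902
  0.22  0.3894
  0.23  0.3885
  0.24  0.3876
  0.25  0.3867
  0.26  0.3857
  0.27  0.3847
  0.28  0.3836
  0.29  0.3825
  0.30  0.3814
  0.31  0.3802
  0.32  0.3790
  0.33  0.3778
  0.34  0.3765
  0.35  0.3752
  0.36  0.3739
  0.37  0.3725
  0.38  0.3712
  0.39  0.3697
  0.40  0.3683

σ√T = 0.46·√0.25 = 0.2300
ln(S/K) + (r − q + σ²/2)T = ln(255/250) + (0.084 − 0.02 + 0.46²/2)·0.25 = 0.0198 + 0.0425 = 0.0623
d₁ = 0.0623 / 0.2300 = 0.2707 ⇒ 0.27
√T = √0.25 = 0.5000
φ(d₁) = φ(0.27) = 0.3847
exp(−qT) = exp(−0.02·0.25) = 0.9950
vega = S·exp(−qT)·φ(d₁)·√T = 255·0.9950·0.3847·0.5000 = 48.8040

48.80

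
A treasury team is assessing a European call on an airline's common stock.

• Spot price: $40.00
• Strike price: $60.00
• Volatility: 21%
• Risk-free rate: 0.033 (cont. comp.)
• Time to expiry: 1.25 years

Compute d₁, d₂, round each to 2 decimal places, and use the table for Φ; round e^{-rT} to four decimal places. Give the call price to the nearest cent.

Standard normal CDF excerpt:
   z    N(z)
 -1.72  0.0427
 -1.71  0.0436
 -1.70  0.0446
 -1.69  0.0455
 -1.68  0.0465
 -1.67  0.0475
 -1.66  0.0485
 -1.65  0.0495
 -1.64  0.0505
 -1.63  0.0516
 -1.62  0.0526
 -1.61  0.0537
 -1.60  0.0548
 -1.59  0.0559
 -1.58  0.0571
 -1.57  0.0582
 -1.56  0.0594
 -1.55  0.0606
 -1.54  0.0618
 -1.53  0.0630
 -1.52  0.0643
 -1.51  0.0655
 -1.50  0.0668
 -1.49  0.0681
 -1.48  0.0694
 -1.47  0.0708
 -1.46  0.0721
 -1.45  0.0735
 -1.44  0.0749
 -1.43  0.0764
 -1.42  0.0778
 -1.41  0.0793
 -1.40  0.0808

$0.32

T = 1.25;  σ√T = 0.2348
d₁ = [ln(40/60) + (0.033 + 0.21²/2)·1.25] / 0.2348 = [-0.4055 + 0.0688] / 0.2348 = -1.4339 which rounds to -1.43
d₂ = d₁ − σ√T = -1.4339 − 0.2348 = -1.6687 which rounds to -1.67
exp(−rT) = exp(−0.033·1.25) = 0.9596
N(d₁) = N(-1.43) = 0.0764;  N(d₂) = N(-1.67) = 0.0475
C = 40·0.0764 − 60·0.9596·0.0475 = 3.0560 − 2.7349 = 0.3211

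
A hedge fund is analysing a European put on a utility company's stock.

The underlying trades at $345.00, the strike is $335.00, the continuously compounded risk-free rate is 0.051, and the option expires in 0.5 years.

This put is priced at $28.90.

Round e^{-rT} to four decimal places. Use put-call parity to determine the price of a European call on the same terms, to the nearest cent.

$47.34

exp(−rT) = exp(−0.051·0.5) = 0.9748
Put-call parity: C − P = S − K·e^(−rT) = 345 − 335·0.9748 = 345 − 326.5580 = 18.4420
C = P + (C − P) = 28.90 + (18.4420) = 47.3420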